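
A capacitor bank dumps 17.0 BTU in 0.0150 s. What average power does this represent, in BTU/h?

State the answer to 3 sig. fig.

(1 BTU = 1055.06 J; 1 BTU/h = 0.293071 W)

4.08×10⁶ BTU/h

17.0 BTU × 1055.06 → 17936 J
P = E / t = 17936 J / 0.015 s = 1.19573×10⁶ W
1.19573×10⁶ W ÷ (0.293071 W/BTU/h) = 4.08×10⁶ BTU/h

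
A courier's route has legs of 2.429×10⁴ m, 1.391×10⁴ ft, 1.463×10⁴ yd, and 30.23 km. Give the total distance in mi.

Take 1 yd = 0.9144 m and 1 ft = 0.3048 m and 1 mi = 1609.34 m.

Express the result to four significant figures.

2.429×10⁴ m (already m)
1.391×10⁴ ft × 0.3048 → 4239.77 m
1.463×10⁴ yd × 0.9144 → 13377.7 m
30.23 km × 1000 → 30230 m
Combined: 24290 + 4239.77 + 13377.7 + 30230 = 72137.5 m
In mi: 72137.5 / 1609.34 = 44.8243 mi

44.82 mi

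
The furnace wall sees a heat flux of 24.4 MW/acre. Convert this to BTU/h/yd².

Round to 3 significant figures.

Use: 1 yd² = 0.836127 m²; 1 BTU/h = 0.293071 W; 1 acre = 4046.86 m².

24.4 MW/acre × 1000000 W/MW ÷ 4046.86 m²/acre = 6029.37 W/m²
6029.37 W/m² ÷ 0.293071 W/BTU/h × 0.836127 m²/yd² = 17201.7 BTU/h/yd²

1.72×10⁴ BTU/h/yd²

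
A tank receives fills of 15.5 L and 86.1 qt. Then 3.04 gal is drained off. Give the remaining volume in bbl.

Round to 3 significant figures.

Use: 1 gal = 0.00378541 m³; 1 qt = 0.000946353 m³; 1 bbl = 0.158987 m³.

0.538 bbl

15.5 L × 0.001 = 0.0155 m³
86.1 qt × 0.000946353 = 0.081481 m³
3.04 gal × 0.00378541 = 0.0115076 m³
Net: 0.0155 + 0.081481 − 0.0115076 = 0.0854734 m³
In bbl: 0.0854734 / 0.158987 = 0.537613 bbl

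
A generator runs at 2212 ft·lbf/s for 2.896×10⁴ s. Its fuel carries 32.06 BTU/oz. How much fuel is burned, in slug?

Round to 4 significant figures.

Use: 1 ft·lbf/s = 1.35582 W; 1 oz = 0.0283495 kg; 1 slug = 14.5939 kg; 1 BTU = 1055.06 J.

2212 ft·lbf/s → 2999.07 W
E = P × t = 2999.07 × 28960 = 8.68531×10⁷ J
32.06 BTU/oz → 1.19315×10⁶ J/kg
m = E / e_s = 8.68531×10⁷ / 1.19315×10⁶ = 72.7931 kg
In slug: 72.7931 / 14.5939 = 4.98791 slug

4.988 slug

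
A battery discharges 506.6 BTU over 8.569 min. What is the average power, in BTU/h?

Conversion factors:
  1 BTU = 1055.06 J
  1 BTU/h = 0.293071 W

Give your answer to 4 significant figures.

506.6 BTU × 1055.06 → 534493 J
8.569 min × 60 → 514.14 s
P = E / t = 534493 J / 514.14 s = 1039.59 W
1039.59 W ÷ (0.293071 W/BTU/h) = 3547.23 BTU/h

3547 BTU/h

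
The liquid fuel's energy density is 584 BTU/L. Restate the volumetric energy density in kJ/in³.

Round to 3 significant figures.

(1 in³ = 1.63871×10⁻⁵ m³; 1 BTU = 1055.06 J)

584 BTU/L × 1055.06 J/BTU ÷ 0.001 m³/L = 6.16155×10⁸ J/m³
6.16155×10⁸ J/m³ ÷ 1000 J/kJ × 1.63871×10⁻⁵ m³/in³ = 10.097 kJ/in³

10.1 kJ/in³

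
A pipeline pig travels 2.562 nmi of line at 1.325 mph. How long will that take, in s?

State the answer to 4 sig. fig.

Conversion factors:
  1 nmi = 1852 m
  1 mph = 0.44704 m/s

2.562 nmi × 1852 = 4744.82 m
1.325 mph × 0.44704 = 0.592328 m/s
t = d / v = 4744.82 m / 0.592328 m/s = 8010.46 s

8010 s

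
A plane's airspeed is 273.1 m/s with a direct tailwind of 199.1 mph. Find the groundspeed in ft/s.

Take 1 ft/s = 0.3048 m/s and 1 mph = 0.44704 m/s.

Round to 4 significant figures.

273.1 m/s (already m/s)
199.1 mph × 0.44704 → 89.0057 m/s
Total: 273.1 + 89.0057 = 362.106 m/s
In ft/s: 362.106 / 0.3048 = 1188.01 ft/s

1188 ft/s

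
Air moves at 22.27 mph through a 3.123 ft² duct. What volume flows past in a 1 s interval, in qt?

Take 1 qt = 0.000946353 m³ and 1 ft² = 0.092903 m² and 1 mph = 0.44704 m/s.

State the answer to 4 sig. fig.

22.27 mph × 0.44704 → 9.95558 m/s
3.123 ft² × 0.092903 → 0.290136 m²
V = v × A × t = 9.95558 m/s × 0.290136 m² × 1 s = 2.88847 m³
2.88847 m³ ÷ (0.000946353 m³/qt) = 3052.21 qt

3052 qt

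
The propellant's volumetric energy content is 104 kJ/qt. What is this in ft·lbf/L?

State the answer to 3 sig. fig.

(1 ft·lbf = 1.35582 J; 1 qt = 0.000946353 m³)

104 kJ/qt × 1000 J/kJ ÷ 0.000946353 m³/qt = 1.09896×10⁸ J/m³
1.09896×10⁸ J/m³ ÷ 1.35582 J/ft·lbf × 0.001 m³/L = 81055 ft·lbf/L

8.11×10⁴ ft·lbf/L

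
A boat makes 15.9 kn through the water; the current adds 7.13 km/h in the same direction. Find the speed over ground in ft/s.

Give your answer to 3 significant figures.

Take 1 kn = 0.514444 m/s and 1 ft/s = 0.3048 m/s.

15.9 kn × 0.514444 → 8.17966 m/s
7.13 km/h × (1/3.6) → 1.98056 m/s
Total: 8.17966 + 1.98056 = 10.1602 m/s
In ft/s: 10.1602 / 0.3048 = 33.334 ft/s

33.3 ft/s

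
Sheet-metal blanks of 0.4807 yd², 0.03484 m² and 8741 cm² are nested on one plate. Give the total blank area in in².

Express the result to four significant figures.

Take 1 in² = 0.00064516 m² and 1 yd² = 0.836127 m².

0.4807 yd² × 0.836127 = 0.401926 m²
0.03484 m² (already m²)
8741 cm² × 0.0001 = 0.8741 m²
Sum: 0.401926 + 0.03484 + 0.8741 = 1.31087 m²
In in²: 1.31087 / 0.00064516 = 2031.85 in²

2032 in²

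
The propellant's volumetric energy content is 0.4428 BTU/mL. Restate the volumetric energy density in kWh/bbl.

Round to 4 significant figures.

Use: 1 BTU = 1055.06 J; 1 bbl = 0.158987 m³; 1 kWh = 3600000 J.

20.63 kWh/bbl

0.4428 BTU/mL × 1055.06 J/BTU ÷ 10⁻⁶ m³/mL = 4.67181×10⁸ J/m³
4.67181×10⁸ J/m³ ÷ 3600000 J/kWh × 0.158987 m³/bbl = 20.6321 kWh/bbl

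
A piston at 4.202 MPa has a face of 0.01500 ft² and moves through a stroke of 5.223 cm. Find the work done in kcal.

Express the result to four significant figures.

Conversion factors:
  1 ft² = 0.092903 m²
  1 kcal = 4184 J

0.07310 kcal

4.202 MPa → 4.202×10⁶ Pa
0.01500 ft² → 0.00139354 m²
F = P × A = 4.202×10⁶ × 0.00139354 = 5855.66 N
5.223 cm → 0.05223 m
W = F × d = 5855.66 × 0.05223 = 305.841 J
In kcal: 305.841 / 4184 = 0.0730978 kcal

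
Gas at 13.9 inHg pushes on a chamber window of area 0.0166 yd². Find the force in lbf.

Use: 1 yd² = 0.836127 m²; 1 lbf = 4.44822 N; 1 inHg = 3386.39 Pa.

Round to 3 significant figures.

147 lbf

13.9 inHg × 3386.39 = 47070.8 Pa
0.0166 yd² × 0.836127 = 0.0138797 m²
F = P × A = 47070.8 Pa × 0.0138797 m² = 653.329 N
653.329 N ÷ (4.44822 N/lbf) = 146.874 lbf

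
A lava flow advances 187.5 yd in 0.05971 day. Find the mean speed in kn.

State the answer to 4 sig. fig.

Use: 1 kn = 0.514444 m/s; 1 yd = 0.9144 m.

0.06460 kn

187.5 yd × 0.9144 = 171.45 m
0.05971 day × 86400 = 5158.94 s
v = d / t = 171.45 m / 5158.94 s = 0.0332336 m/s
0.0332336 m/s ÷ (0.514444 m/s/kn) = 0.064601 kn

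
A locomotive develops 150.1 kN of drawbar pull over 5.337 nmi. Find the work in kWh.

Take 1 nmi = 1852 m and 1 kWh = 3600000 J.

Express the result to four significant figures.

150.1 kN × 1000 → 150100 N
5.337 nmi × 1852 → 9884.12 m
W = F × d = 150100 N × 9884.12 m = 1.48361×10⁹ J
1.48361×10⁹ J ÷ (3600000 J/kWh) = 412.114 kWh

412.1 kWh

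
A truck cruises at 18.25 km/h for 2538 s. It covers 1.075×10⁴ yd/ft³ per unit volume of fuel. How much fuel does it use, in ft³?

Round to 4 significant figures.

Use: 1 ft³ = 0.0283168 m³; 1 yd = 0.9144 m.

1.309 ft³

18.25 km/h → 5.06944 m/s
d = v × t = 5.06944 × 2538 = 12866.2 m
1.075×10⁴ yd/ft³ → 347137 m/m³
V = d / (distance per unit fuel) = 12866.2 / 347137 = 0.0370638 m³
In ft³: 0.0370638 / 0.0283168 = 1.3089 ft³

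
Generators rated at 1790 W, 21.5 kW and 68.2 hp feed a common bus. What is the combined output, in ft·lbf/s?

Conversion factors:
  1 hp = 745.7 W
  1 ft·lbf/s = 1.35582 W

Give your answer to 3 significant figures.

5.47×10⁴ ft·lbf/s

1790 W (already W)
21.5 kW × 1000 = 21500 W
68.2 hp × 745.7 = 50856.7 W
Sum: 1790 + 21500 + 50856.7 = 74146.7 W
In ft·lbf/s: 74146.7 / 1.35582 = 54687.7 ft·lbf/s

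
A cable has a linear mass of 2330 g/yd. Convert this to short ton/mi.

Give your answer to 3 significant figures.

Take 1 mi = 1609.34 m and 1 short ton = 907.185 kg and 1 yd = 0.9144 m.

4.52 short ton/mi

2330 g/yd × 0.001 kg/g ÷ 0.9144 m/yd = 2.54812 kg/m
2.54812 kg/m ÷ 907.185 kg/short ton × 1609.34 m/mi = 4.52035 short ton/mi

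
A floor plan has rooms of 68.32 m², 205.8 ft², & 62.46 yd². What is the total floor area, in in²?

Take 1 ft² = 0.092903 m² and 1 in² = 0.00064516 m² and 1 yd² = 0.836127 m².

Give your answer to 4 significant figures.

2.165×10⁵ in²

68.32 m² (already m²)
205.8 ft² × 0.092903 = 19.1194 m²
62.46 yd² × 0.836127 = 52.2245 m²
Combined: 68.32 + 19.1194 + 52.2245 = 139.664 m²
In in²: 139.664 / 0.00064516 = 216480 in²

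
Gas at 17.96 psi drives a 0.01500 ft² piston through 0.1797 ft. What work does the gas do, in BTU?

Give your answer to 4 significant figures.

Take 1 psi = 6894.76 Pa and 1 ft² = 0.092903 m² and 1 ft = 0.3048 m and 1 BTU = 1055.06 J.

17.96 psi → 123830 Pa
0.01500 ft² → 0.00139354 m²
F = P × A = 123830 × 0.00139354 = 172.562 N
0.1797 ft → 0.0547726 m
W = F × d = 172.562 × 0.0547726 = 9.45167 J
In BTU: 9.45167 / 1055.06 = 0.00895842 BTU

0.008958 BTU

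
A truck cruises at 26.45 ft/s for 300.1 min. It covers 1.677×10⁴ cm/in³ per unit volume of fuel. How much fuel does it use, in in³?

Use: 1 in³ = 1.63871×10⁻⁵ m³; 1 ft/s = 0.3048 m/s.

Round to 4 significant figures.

865.6 in³

26.45 ft/s → 8.06196 m/s
300.1 min → 18006 s
d = v × t = 8.06196 × 18006 = 145164 m
1.677×10⁴ cm/in³ → 1.02337×10⁷ m/m³
V = d / (distance per unit fuel) = 145164 / 1.02337×10⁷ = 0.0141849 m³
In in³: 0.0141849 / 1.63871×10⁻⁵ = 865.614 in³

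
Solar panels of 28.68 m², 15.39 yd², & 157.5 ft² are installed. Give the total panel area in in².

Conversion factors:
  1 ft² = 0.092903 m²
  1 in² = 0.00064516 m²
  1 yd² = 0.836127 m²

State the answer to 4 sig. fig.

8.708×10⁴ in²

28.68 m² (already m²)
15.39 yd² × 0.836127 → 12.868 m²
157.5 ft² × 0.092903 → 14.6322 m²
Combined: 28.68 + 12.868 + 14.6322 = 56.1802 m²
In in²: 56.1802 / 0.00064516 = 87079.5 in²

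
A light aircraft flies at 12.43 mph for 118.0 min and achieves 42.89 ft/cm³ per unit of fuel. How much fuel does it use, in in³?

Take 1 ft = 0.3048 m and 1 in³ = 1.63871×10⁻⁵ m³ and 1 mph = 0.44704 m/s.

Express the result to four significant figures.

183.6 in³

12.43 mph → 5.55671 m/s
118.0 min → 7080 s
d = v × t = 5.55671 × 7080 = 39341.5 m
42.89 ft/cm³ → 1.30729×10⁷ m/m³
V = d / (distance per unit fuel) = 39341.5 / 1.30729×10⁷ = 0.00300939 m³
In in³: 0.00300939 / 1.63871×10⁻⁵ = 183.644 in³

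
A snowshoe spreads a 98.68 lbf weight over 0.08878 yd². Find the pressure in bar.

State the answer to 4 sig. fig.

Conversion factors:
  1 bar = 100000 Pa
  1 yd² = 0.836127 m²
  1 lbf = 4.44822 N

98.68 lbf × 4.44822 → 438.95 N
0.08878 yd² × 0.836127 → 0.0742314 m²
P = F / A = 438.95 N / 0.0742314 m² = 5913.27 Pa
5913.27 Pa ÷ (100000 Pa/bar) = 0.0591327 bar

0.05913 bar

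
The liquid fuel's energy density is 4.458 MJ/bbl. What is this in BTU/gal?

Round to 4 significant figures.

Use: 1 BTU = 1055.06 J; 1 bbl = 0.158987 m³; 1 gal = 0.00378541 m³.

4.458 MJ/bbl × 1000000 J/MJ ÷ 0.158987 m³/bbl = 2.804×10⁷ J/m³
2.804×10⁷ J/m³ ÷ 1055.06 J/BTU × 0.00378541 m³/gal = 100.604 BTU/gal

100.6 BTU/gal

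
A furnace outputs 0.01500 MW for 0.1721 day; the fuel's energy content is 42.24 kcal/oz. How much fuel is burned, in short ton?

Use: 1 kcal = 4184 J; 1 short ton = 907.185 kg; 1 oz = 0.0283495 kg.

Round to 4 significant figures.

0.01500 MW → 15000 W
0.1721 day → 14869.4 s
E = P × t = 15000 × 14869.4 = 2.23041×10⁸ J
42.24 kcal/oz → 6.23405×10⁶ J/kg
m = E / e_s = 2.23041×10⁸ / 6.23405×10⁶ = 35.7779 kg
In short ton: 35.7779 / 907.185 = 0.0394384 short ton

0.03944 short ton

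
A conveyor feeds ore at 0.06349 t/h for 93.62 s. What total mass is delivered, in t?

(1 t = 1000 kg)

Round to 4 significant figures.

0.001651 t

0.06349 t/h → 0.0176361 kg/s
m = ṁ × t = 0.0176361 × 93.62 = 1.65109 kg
In t: 1.65109 / 1000 = 0.00165109 t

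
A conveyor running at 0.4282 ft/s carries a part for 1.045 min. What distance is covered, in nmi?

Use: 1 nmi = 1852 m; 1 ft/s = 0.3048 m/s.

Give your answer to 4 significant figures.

0.4282 ft/s × 0.3048 → 0.130515 m/s
1.045 min × 60 → 62.7 s
d = v × t = 0.130515 m/s × 62.7 s = 8.18329 m
8.18329 m ÷ (1852 m/nmi) = 0.00441862 nmi

0.004419 nmi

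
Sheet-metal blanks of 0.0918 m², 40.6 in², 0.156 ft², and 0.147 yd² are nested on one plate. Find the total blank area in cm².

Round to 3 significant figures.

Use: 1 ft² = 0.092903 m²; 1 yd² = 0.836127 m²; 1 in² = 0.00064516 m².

0.0918 m² (already m²)
40.6 in² × 0.00064516 = 0.0261935 m²
0.156 ft² × 0.092903 = 0.0144929 m²
0.147 yd² × 0.836127 = 0.122911 m²
Combined: 0.0918 + 0.0261935 + 0.0144929 + 0.122911 = 0.255397 m²
In cm²: 0.255397 / 0.0001 = 2553.97 cm²

2550 cm²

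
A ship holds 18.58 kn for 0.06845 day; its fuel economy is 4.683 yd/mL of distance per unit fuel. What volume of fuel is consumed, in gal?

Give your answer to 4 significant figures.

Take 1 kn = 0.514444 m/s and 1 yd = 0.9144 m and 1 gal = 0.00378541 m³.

18.58 kn → 9.55837 m/s
0.06845 day → 5914.08 s
d = v × t = 9.55837 × 5914.08 = 56529 m
4.683 yd/mL → 4.28214×10⁶ m/m³
V = d / (distance per unit fuel) = 56529 / 4.28214×10⁶ = 0.0132011 m³
In gal: 0.0132011 / 0.00378541 = 3.48736 gal

3.487 gal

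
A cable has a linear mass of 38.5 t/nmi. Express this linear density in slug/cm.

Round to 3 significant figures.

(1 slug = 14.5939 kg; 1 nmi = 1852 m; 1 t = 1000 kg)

38.5 t/nmi × 1000 kg/t ÷ 1852 m/nmi = 20.7883 kg/m
20.7883 kg/m ÷ 14.5939 kg/slug × 0.01 m/cm = 0.0142445 slug/cm

0.0142 slug/cm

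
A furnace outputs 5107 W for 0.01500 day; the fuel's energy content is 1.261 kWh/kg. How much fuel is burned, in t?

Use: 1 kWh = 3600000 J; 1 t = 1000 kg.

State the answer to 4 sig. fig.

0.01500 day → 1296 s
E = P × t = 5107 × 1296 = 6.61867×10⁶ J
1.261 kWh/kg → 4.5396×10⁶ J/kg
m = E / e_s = 6.61867×10⁶ / 4.5396×10⁶ = 1.45799 kg
In t: 1.45799 / 1000 = 0.00145799 t

0.001458 t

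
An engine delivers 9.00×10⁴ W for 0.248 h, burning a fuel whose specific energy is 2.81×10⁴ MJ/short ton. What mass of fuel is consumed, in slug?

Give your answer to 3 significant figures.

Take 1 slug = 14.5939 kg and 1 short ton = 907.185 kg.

0.178 slug

0.248 h → 892.8 s
E = P × t = 90000 × 892.8 = 8.0352×10⁷ J
2.81×10⁴ MJ/short ton → 3.09749×10⁷ J/kg
m = E / e_s = 8.0352×10⁷ / 3.09749×10⁷ = 2.5941 kg
In slug: 2.5941 / 14.5939 = 0.177752 slug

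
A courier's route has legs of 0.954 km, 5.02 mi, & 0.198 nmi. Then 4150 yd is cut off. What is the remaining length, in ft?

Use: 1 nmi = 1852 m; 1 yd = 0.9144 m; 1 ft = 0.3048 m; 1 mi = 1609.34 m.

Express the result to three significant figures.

0.954 km × 1000 = 954 m
5.02 mi × 1609.34 = 8078.89 m
0.198 nmi × 1852 = 366.696 m
4150 yd × 0.9144 = 3794.76 m
Net: 954 + 8078.89 + 366.696 − 3794.76 = 5604.83 m
In ft: 5604.83 / 0.3048 = 18388.5 ft

1.84×10⁴ ft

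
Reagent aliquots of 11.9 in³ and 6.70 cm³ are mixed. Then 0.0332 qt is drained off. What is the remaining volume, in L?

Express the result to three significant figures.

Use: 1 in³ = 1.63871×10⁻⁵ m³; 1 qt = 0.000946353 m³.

11.9 in³ × 1.63871×10⁻⁵ = 1.95006×10⁻⁴ m³
6.70 cm³ × 10⁻⁶ = 6.7×10⁻⁶ m³
0.0332 qt × 0.000946353 = 3.14189×10⁻⁵ m³
Result: 1.95006×10⁻⁴ + 6.7×10⁻⁶ − 3.14189×10⁻⁵ = 1.70287×10⁻⁴ m³
In L: 1.70287×10⁻⁴ / 0.001 = 0.170287 L

0.170 L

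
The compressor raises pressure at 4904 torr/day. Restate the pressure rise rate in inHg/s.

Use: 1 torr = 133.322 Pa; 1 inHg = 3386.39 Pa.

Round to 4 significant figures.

0.002235 inHg/s

4904 torr/day × 133.322 Pa/torr ÷ 86400 s/day = 7.56726 Pa/s
7.56726 Pa/s ÷ 3386.39 Pa/inHg = 0.00223461 inHg/s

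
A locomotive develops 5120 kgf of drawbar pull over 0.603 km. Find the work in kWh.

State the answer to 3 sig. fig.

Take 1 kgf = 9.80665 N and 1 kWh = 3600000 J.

8.41 kWh

5120 kgf × 9.80665 = 50210 N
0.603 km × 1000 = 603 m
W = F × d = 50210 N × 603 m = 3.02766×10⁷ J
3.02766×10⁷ J ÷ (3600000 J/kWh) = 8.41017 kWh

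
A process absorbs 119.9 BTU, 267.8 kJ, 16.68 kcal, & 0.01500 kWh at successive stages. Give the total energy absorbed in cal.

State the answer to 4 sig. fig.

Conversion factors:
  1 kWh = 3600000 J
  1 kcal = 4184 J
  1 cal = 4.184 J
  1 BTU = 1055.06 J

1.238×10⁵ cal

119.9 BTU × 1055.06 = 126502 J
267.8 kJ × 1000 = 267800 J
16.68 kcal × 4184 = 69789.1 J
0.01500 kWh × 3600000 = 54000 J
Total: 126502 + 267800 + 69789.1 + 54000 = 518091 J
In cal: 518091 / 4.184 = 123827 cal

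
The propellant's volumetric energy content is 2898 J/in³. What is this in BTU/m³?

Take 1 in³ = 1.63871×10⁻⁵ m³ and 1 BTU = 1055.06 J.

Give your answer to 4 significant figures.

2898 J/in³ ÷ 1.63871×10⁻⁵ m³/in³ = 1.76846×10⁸ J/m³
1.76846×10⁸ J/m³ ÷ 1055.06 J/BTU = 167617 BTU/m³

1.676×10⁵ BTU/m³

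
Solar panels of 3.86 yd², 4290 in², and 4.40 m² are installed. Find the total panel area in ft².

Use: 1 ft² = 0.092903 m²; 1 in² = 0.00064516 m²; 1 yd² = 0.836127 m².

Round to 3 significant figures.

112 ft²

3.86 yd² × 0.836127 = 3.22745 m²
4290 in² × 0.00064516 = 2.76774 m²
4.40 m² (already m²)
Combined: 3.22745 + 2.76774 + 4.4 = 10.3952 m²
In ft²: 10.3952 / 0.092903 = 111.893 ft²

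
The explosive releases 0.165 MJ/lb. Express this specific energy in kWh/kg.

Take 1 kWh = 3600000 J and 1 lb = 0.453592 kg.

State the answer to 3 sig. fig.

0.165 MJ/lb × 1000000 J/MJ ÷ 0.453592 kg/lb = 363763 J/kg
363763 J/kg ÷ 3600000 J/kWh = 0.101045 kWh/kg

0.101 kWh/kg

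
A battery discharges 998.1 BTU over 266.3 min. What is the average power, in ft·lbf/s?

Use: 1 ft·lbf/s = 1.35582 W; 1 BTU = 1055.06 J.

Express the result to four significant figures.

998.1 BTU × 1055.06 = 1.05306×10⁶ J
266.3 min × 60 = 15978 s
P = E / t = 1.05306×10⁶ J / 15978 s = 65.9069 W
65.9069 W ÷ (1.35582 W/ft·lbf/s) = 48.6104 ft·lbf/s

48.61 ft·lbf/s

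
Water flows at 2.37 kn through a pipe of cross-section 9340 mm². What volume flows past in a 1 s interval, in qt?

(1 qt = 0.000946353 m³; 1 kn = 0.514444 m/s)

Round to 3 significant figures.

12.0 qt

2.37 kn × 0.514444 → 1.21923 m/s
9340 mm² × 10⁻⁶ → 0.00934 m²
V = v × A × t = 1.21923 m/s × 0.00934 m² × 1 s = 0.0113876 m³
0.0113876 m³ ÷ (0.000946353 m³/qt) = 12.0331 qt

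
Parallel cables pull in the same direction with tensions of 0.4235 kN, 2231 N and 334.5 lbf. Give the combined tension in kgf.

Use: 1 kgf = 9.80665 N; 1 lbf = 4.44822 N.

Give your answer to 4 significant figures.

0.4235 kN × 1000 = 423.5 N
2231 N (already N)
334.5 lbf × 4.44822 = 1487.93 N
Total: 423.5 + 2231 + 1487.93 = 4142.43 N
In kgf: 4142.43 / 9.80665 = 422.41 kgf

422.4 kgf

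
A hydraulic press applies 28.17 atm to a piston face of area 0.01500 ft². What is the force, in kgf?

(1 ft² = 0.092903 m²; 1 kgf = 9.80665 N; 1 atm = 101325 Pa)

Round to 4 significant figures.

28.17 atm × 101325 → 2.85433×10⁶ Pa
0.01500 ft² × 0.092903 → 0.00139354 m²
F = P × A = 2.85433×10⁶ Pa × 0.00139354 m² = 3977.62 N
3977.62 N ÷ (9.80665 N/kgf) = 405.604 kgf

405.6 kgf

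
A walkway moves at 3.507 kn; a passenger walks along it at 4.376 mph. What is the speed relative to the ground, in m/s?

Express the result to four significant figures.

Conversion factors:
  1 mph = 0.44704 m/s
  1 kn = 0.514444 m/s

3.507 kn × 0.514444 → 1.80416 m/s
4.376 mph × 0.44704 → 1.95625 m/s
Total: 1.80416 + 1.95625 = 3.76041 m/s

3.760 m/s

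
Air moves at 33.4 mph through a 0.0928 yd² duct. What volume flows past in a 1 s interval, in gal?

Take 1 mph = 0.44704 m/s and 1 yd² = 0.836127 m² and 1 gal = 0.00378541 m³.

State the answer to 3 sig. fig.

306 gal

33.4 mph × 0.44704 → 14.9311 m/s
0.0928 yd² × 0.836127 → 0.0775926 m²
V = v × A × t = 14.9311 m/s × 0.0775926 m² × 1 s = 1.15854 m³
1.15854 m³ ÷ (0.00378541 m³/gal) = 306.054 gal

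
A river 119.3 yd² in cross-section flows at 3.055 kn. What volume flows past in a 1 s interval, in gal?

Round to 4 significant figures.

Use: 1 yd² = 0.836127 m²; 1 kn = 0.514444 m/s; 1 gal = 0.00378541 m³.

4.141×10⁴ gal

3.055 kn × 0.514444 → 1.57163 m/s
119.3 yd² × 0.836127 → 99.75 m²
V = v × A × t = 1.57163 m/s × 99.75 m² × 1 s = 156.77 m³
156.77 m³ ÷ (0.00378541 m³/gal) = 41414.3 gal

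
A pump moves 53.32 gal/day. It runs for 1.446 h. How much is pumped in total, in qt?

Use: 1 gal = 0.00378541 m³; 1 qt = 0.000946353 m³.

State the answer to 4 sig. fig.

53.32 gal/day → 2.33609×10⁻⁶ m³/s
1.446 h → 5205.6 s
V = Q × t = 2.33609×10⁻⁶ × 5205.6 = 0.0121608 m³
In qt: 0.0121608 / 0.000946353 = 12.8502 qt

12.85 qt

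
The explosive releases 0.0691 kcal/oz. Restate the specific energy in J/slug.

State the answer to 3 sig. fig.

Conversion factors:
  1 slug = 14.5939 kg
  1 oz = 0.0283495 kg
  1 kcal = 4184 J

1.49×10⁵ J/slug

0.0691 kcal/oz × 4184 J/kcal ÷ 0.0283495 kg/oz = 10198.2 J/kg
10198.2 J/kg × 14.5939 kg/slug = 148832 J/slug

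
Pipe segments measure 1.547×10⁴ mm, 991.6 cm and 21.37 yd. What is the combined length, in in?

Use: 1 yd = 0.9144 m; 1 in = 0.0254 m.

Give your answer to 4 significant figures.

1.547×10⁴ mm × 0.001 → 15.47 m
991.6 cm × 0.01 → 9.916 m
21.37 yd × 0.9144 → 19.5407 m
Total: 15.47 + 9.916 + 19.5407 = 44.9267 m
In in: 44.9267 / 0.0254 = 1768.77 in

1769 in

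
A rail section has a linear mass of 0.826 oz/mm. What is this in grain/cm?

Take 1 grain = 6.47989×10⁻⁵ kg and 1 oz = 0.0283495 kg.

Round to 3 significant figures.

0.826 oz/mm × 0.0283495 kg/oz ÷ 0.001 m/mm = 23.4167 kg/m
23.4167 kg/m ÷ 6.47989×10⁻⁵ kg/grain × 0.01 m/cm = 3613.75 grain/cm

3610 grain/cm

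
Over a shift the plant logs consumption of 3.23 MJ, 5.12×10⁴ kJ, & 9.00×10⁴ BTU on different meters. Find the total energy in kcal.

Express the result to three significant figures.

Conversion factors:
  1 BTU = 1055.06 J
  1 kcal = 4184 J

3.57×10⁴ kcal

3.23 MJ × 1000000 → 3.23×10⁶ J
5.12×10⁴ kJ × 1000 → 5.12×10⁷ J
9.00×10⁴ BTU × 1055.06 → 9.49554×10⁷ J
Total: 3.23×10⁶ + 5.12×10⁷ + 9.49554×10⁷ = 1.49385×10⁸ J
In kcal: 1.49385×10⁸ / 4184 = 35703.9 kcal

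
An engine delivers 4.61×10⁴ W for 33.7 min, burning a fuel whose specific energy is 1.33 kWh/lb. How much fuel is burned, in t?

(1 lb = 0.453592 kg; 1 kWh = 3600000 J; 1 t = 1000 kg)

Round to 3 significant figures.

33.7 min → 2022 s
E = P × t = 46100 × 2022 = 9.32142×10⁷ J
1.33 kWh/lb → 1.05557×10⁷ J/kg
m = E / e_s = 9.32142×10⁷ / 1.05557×10⁷ = 8.8307 kg
In t: 8.8307 / 1000 = 0.0088307 t

0.00883 t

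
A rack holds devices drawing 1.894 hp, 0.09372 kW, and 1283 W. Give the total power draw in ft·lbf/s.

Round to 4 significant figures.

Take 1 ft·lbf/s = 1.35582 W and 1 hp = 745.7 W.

1.894 hp × 745.7 → 1412.36 W
0.09372 kW × 1000 → 93.72 W
1283 W (already W)
Combined: 1412.36 + 93.72 + 1283 = 2789.08 W
In ft·lbf/s: 2789.08 / 1.35582 = 2057.12 ft·lbf/s

2057 ft·lbf/s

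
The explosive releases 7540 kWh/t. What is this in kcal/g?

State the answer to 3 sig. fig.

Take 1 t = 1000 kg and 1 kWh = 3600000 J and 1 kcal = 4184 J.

7540 kWh/t × 3600000 J/kWh ÷ 1000 kg/t = 2.7144×10⁷ J/kg
2.7144×10⁷ J/kg ÷ 4184 J/kcal × 0.001 kg/g = 6.48757 kcal/g

6.49 kcal/g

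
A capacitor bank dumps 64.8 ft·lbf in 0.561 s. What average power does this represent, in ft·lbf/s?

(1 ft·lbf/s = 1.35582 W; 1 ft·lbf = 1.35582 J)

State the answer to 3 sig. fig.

64.8 ft·lbf × 1.35582 → 87.8571 J
P = E / t = 87.8571 J / 0.561 s = 156.608 W
156.608 W ÷ (1.35582 W/ft·lbf/s) = 115.508 ft·lbf/s

116 ft·lbf/s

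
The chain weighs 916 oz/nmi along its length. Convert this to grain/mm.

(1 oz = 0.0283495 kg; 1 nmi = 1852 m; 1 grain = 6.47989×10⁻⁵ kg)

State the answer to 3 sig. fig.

916 oz/nmi × 0.0283495 kg/oz ÷ 1852 m/nmi = 0.0140217 kg/m
0.0140217 kg/m ÷ 6.47989×10⁻⁵ kg/grain × 0.001 m/mm = 0.216388 grain/mm

0.216 grain/mm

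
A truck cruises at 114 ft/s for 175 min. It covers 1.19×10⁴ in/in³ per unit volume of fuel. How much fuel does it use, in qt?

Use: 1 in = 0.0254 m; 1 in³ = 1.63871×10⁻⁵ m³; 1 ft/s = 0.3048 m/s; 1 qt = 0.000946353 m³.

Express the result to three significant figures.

114 ft/s → 34.7472 m/s
175 min → 10500 s
d = v × t = 34.7472 × 10500 = 364846 m
1.19×10⁴ in/in³ → 1.8445×10⁷ m/m³
V = d / (distance per unit fuel) = 364846 / 1.8445×10⁷ = 0.0197802 m³
In qt: 0.0197802 / 0.000946353 = 20.9015 qt

20.9 qt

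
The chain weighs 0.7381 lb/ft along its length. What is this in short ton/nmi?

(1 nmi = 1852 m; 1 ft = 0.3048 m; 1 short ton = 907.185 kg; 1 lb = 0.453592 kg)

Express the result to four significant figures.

2.242 short ton/nmi

0.7381 lb/ft × 0.453592 kg/lb ÷ 0.3048 m/ft = 1.09841 kg/m
1.09841 kg/m ÷ 907.185 kg/short ton × 1852 m/nmi = 2.24238 short ton/nmi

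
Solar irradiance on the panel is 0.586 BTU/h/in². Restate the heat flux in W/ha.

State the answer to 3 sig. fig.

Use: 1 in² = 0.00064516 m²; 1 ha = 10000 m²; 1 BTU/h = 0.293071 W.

2.66×10⁶ W/ha

0.586 BTU/h/in² × 0.293071 W/BTU/h ÷ 0.00064516 m²/in² = 266.197 W/m²
266.197 W/m² × 10000 m²/ha = 2.66197×10⁶ W/ha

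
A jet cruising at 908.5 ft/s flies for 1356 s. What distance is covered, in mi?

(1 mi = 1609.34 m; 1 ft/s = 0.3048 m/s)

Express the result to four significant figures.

908.5 ft/s × 0.3048 → 276.911 m/s
d = v × t = 276.911 m/s × 1356 s = 375491 m
375491 m ÷ (1609.34 m/mi) = 233.32 mi

233.3 mi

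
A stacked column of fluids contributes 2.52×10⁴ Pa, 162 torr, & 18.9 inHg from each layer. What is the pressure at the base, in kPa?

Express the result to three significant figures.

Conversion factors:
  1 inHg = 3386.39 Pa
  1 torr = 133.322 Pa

2.52×10⁴ Pa (already Pa)
162 torr × 133.322 = 21598.2 Pa
18.9 inHg × 3386.39 = 64002.8 Pa
Sum: 25200 + 21598.2 + 64002.8 = 110801 Pa
In kPa: 110801 / 1000 = 110.801 kPa

111 kPa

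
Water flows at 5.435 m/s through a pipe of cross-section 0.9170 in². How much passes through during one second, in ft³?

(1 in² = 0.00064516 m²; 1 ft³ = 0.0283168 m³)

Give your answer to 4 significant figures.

0.9170 in² × 0.00064516 = 5.91612×10⁻⁴ m²
V = v × A × t = 5.435 m/s × 5.91612×10⁻⁴ m² × 1 s = 0.00321541 m³
0.00321541 m³ ÷ (0.0283168 m³/ft³) = 0.113551 ft³

0.1136 ft³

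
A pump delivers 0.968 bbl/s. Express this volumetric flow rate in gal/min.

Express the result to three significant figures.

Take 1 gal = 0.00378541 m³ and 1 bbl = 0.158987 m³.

2440 gal/min

0.968 bbl/s × 0.158987 m³/bbl = 0.153899 m³/s
0.153899 m³/s ÷ 0.00378541 m³/gal × 60 s/min = 2439.35 gal/min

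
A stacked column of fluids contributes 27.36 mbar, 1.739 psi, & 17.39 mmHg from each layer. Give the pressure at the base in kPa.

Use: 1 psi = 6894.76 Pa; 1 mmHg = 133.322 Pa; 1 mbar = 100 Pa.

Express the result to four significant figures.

27.36 mbar × 100 = 2736 Pa
1.739 psi × 6894.76 = 11990 Pa
17.39 mmHg × 133.322 = 2318.47 Pa
Total: 2736 + 11990 + 2318.47 = 17044.5 Pa
In kPa: 17044.5 / 1000 = 17.0445 kPa

17.04 kPa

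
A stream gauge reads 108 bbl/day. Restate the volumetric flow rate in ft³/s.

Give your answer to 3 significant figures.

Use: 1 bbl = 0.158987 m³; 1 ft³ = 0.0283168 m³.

108 bbl/day × 0.158987 m³/bbl ÷ 86400 s/day = 1.98734×10⁻⁴ m³/s
1.98734×10⁻⁴ m³/s ÷ 0.0283168 m³/ft³ = 0.00701824 ft³/s

0.00702 ft³/s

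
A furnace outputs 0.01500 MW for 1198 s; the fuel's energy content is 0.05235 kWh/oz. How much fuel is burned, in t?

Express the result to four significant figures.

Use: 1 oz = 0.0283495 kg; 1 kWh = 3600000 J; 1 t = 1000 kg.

0.002703 t

0.01500 MW → 15000 W
E = P × t = 15000 × 1198 = 1.797×10⁷ J
0.05235 kWh/oz → 6.64774×10⁶ J/kg
m = E / e_s = 1.797×10⁷ / 6.64774×10⁶ = 2.70317 kg
In t: 2.70317 / 1000 = 0.00270317 t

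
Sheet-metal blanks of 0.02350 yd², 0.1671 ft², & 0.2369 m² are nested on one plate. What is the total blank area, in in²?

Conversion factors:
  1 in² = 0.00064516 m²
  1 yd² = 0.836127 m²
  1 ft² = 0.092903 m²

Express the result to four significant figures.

0.02350 yd² × 0.836127 = 0.019649 m²
0.1671 ft² × 0.092903 = 0.0155241 m²
0.2369 m² (already m²)
Combined: 0.019649 + 0.0155241 + 0.2369 = 0.272073 m²
In in²: 0.272073 / 0.00064516 = 421.714 in²

421.7 in²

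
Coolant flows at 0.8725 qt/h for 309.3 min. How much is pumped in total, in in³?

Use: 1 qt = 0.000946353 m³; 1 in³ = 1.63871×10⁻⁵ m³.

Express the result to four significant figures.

259.7 in³

0.8725 qt/h → 2.29359×10⁻⁷ m³/s
309.3 min → 18558 s
V = Q × t = 2.29359×10⁻⁷ × 18558 = 0.00425644 m³
In in³: 0.00425644 / 1.63871×10⁻⁵ = 259.743 in³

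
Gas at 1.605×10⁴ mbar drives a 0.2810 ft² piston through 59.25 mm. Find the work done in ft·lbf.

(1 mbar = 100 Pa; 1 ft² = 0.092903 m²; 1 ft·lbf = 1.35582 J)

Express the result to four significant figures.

1.605×10⁴ mbar → 1.605×10⁶ Pa
0.2810 ft² → 0.0261057 m²
F = P × A = 1.605×10⁶ × 0.0261057 = 41899.6 N
59.25 mm → 0.05925 m
W = F × d = 41899.6 × 0.05925 = 2482.55 J
In ft·lbf: 2482.55 / 1.35582 = 1831.03 ft·lbf

1831 ft·lbf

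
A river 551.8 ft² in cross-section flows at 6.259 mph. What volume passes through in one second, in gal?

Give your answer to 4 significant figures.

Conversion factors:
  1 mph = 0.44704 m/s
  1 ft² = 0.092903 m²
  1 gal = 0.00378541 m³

3.789×10⁴ gal

6.259 mph × 0.44704 → 2.79802 m/s
551.8 ft² × 0.092903 → 51.2639 m²
V = v × A × t = 2.79802 m/s × 51.2639 m² × 1 s = 143.437 m³
143.437 m³ ÷ (0.00378541 m³/gal) = 37892.1 gal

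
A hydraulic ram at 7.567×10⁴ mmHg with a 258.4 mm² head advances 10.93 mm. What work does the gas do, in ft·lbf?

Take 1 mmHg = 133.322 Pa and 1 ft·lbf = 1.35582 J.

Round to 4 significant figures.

7.567×10⁴ mmHg → 1.00885×10⁷ Pa
258.4 mm² → 2.584×10⁻⁴ m²
F = P × A = 1.00885×10⁷ × 2.584×10⁻⁴ = 2606.87 N
10.93 mm → 0.01093 m
W = F × d = 2606.87 × 0.01093 = 28.4931 J
In ft·lbf: 28.4931 / 1.35582 = 21.0154 ft·lbf

21.02 ft·lbf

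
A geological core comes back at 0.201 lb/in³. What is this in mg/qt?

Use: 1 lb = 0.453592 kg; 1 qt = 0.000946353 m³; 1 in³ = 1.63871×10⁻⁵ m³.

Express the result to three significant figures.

0.201 lb/in³ × 0.453592 kg/lb ÷ 1.63871×10⁻⁵ m³/in³ = 5563.64 kg/m³
5563.64 kg/m³ ÷ 10⁻⁶ kg/mg × 0.000946353 m³/qt = 5.26517×10⁶ mg/qt

5.27×10⁶ mg/qt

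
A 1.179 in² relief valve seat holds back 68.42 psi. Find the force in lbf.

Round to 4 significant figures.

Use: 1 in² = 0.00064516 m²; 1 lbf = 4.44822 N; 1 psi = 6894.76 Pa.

80.67 lbf

68.42 psi × 6894.76 → 471739 Pa
1.179 in² × 0.00064516 → 7.60644×10⁻⁴ m²
F = P × A = 471739 Pa × 7.60644×10⁻⁴ m² = 358.825 N
358.825 N ÷ (4.44822 N/lbf) = 80.6671 lbf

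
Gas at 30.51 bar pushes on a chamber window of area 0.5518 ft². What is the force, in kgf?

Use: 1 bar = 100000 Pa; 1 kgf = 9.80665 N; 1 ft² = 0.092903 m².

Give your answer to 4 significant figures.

30.51 bar × 100000 = 3.051×10⁶ Pa
0.5518 ft² × 0.092903 = 0.0512639 m²
F = P × A = 3.051×10⁶ Pa × 0.0512639 m² = 156406 N
156406 N ÷ (9.80665 N/kgf) = 15949 kgf

1.595×10⁴ kgf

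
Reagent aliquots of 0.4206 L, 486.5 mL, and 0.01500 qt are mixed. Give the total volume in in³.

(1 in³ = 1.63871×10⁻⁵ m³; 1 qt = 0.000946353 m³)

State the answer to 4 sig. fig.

0.4206 L × 0.001 → 4.206×10⁻⁴ m³
486.5 mL × 10⁻⁶ → 4.865×10⁻⁴ m³
0.01500 qt × 0.000946353 → 1.41953×10⁻⁵ m³
Sum: 4.206×10⁻⁴ + 4.865×10⁻⁴ + 1.41953×10⁻⁵ = 9.21295×10⁻⁴ m³
In in³: 9.21295×10⁻⁴ / 1.63871×10⁻⁵ = 56.2207 in³

56.22 in³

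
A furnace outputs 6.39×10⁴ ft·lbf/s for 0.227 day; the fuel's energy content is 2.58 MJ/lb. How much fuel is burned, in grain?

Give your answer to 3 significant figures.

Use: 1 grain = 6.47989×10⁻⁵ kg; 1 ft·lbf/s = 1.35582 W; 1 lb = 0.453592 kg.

4.61×10⁶ grain

6.39×10⁴ ft·lbf/s → 86636.9 W
0.227 day → 19612.8 s
E = P × t = 86636.9 × 19612.8 = 1.69919×10⁹ J
2.58 MJ/lb → 5.68793×10⁶ J/kg
m = E / e_s = 1.69919×10⁹ / 5.68793×10⁶ = 298.736 kg
In grain: 298.736 / 6.47989×10⁻⁵ = 4.6102×10⁶ grain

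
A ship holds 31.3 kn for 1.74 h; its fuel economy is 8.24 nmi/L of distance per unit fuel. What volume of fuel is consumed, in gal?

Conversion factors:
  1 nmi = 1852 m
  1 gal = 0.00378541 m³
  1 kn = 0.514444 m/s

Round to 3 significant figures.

1.75 gal

31.3 kn → 16.1021 m/s
1.74 h → 6264 s
d = v × t = 16.1021 × 6264 = 100864 m
8.24 nmi/L → 1.52605×10⁷ m/m³
V = d / (distance per unit fuel) = 100864 / 1.52605×10⁷ = 0.00660948 m³
In gal: 0.00660948 / 0.00378541 = 1.74604 gal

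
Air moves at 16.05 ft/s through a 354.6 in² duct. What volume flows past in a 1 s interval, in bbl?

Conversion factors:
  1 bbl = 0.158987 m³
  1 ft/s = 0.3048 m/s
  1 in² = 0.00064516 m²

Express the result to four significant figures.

16.05 ft/s × 0.3048 = 4.89204 m/s
354.6 in² × 0.00064516 = 0.228774 m²
V = v × A × t = 4.89204 m/s × 0.228774 m² × 1 s = 1.11917 m³
1.11917 m³ ÷ (0.158987 m³/bbl) = 7.03938 bbl

7.039 bbl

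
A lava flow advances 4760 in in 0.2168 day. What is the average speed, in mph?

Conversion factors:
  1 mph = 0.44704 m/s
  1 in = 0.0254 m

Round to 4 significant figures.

4760 in × 0.0254 = 120.904 m
0.2168 day × 86400 = 18731.5 s
v = d / t = 120.904 m / 18731.5 s = 0.00645458 m/s
0.00645458 m/s ÷ (0.44704 m/s/mph) = 0.0144385 mph

0.01444 mph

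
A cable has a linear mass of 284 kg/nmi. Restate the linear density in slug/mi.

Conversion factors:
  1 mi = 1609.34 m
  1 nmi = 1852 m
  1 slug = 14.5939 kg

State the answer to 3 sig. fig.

284 kg/nmi ÷ 1852 m/nmi = 0.153348 kg/m
0.153348 kg/m ÷ 14.5939 kg/slug × 1609.34 m/mi = 16.9104 slug/mi

16.9 slug/mi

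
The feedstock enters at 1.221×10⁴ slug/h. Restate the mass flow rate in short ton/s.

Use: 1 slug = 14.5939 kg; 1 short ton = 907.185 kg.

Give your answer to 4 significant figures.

1.221×10⁴ slug/h × 14.5939 kg/slug ÷ 3600 s/h = 49.4976 kg/s
49.4976 kg/s ÷ 907.185 kg/short ton = 0.0545617 short ton/s

0.05456 short ton/s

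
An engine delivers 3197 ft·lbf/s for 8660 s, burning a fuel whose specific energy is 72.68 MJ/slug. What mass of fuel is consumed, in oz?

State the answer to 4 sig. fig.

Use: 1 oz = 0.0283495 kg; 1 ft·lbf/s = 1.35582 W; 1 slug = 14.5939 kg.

265.9 oz

3197 ft·lbf/s → 4334.56 W
E = P × t = 4334.56 × 8660 = 3.75373×10⁷ J
72.68 MJ/slug → 4.98016×10⁶ J/kg
m = E / e_s = 3.75373×10⁷ / 4.98016×10⁶ = 7.53737 kg
In oz: 7.53737 / 0.0283495 = 265.873 oz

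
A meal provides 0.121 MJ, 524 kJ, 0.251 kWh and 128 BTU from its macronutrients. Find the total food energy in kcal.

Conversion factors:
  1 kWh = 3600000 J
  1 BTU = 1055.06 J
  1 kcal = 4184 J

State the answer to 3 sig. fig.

0.121 MJ × 1000000 = 121000 J
524 kJ × 1000 = 524000 J
0.251 kWh × 3600000 = 903600 J
128 BTU × 1055.06 = 135048 J
Sum: 121000 + 524000 + 903600 + 135048 = 1.68365×10⁶ J
In kcal: 1.68365×10⁶ / 4184 = 402.402 kcal

402 kcal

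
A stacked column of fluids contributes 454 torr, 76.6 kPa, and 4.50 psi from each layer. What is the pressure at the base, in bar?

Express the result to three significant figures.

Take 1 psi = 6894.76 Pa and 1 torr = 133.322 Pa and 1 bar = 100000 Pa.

1.68 bar

454 torr × 133.322 → 60528.2 Pa
76.6 kPa × 1000 → 76600 Pa
4.50 psi × 6894.76 → 31026.4 Pa
Sum: 60528.2 + 76600 + 31026.4 = 168155 Pa
In bar: 168155 / 100000 = 1.68155 bar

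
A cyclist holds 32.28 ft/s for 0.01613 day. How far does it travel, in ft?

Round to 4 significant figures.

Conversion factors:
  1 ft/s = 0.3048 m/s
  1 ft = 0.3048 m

32.28 ft/s × 0.3048 → 9.83894 m/s
0.01613 day × 86400 → 1393.63 s
d = v × t = 9.83894 m/s × 1393.63 s = 13711.8 m
13711.8 m ÷ (0.3048 m/ft) = 44986.2 ft

4.499×10⁴ ft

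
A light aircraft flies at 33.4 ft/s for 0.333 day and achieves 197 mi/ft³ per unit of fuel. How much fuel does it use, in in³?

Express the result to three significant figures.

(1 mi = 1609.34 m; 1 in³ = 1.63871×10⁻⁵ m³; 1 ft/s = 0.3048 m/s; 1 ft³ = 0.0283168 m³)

33.4 ft/s → 10.1803 m/s
0.333 day → 28771.2 s
d = v × t = 10.1803 × 28771.2 = 292899 m
197 mi/ft³ → 1.11962×10⁷ m/m³
V = d / (distance per unit fuel) = 292899 / 1.11962×10⁷ = 0.0261606 m³
In in³: 0.0261606 / 1.63871×10⁻⁵ = 1596.41 in³

1600 in³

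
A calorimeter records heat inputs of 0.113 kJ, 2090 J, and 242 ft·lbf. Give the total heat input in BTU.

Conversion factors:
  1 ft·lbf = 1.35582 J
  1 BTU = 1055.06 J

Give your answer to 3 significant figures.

0.113 kJ × 1000 → 113 J
2090 J (already J)
242 ft·lbf × 1.35582 → 328.108 J
Sum: 113 + 2090 + 328.108 = 2531.11 J
In BTU: 2531.11 / 1055.06 = 2.39902 BTU

2.40 BTU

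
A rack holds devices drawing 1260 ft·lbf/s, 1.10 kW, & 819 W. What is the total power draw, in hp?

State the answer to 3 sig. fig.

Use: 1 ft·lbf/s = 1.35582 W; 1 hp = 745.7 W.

4.86 hp

1260 ft·lbf/s × 1.35582 = 1708.33 W
1.10 kW × 1000 = 1100 W
819 W (already W)
Combined: 1708.33 + 1100 + 819 = 3627.33 W
In hp: 3627.33 / 745.7 = 4.86433 hp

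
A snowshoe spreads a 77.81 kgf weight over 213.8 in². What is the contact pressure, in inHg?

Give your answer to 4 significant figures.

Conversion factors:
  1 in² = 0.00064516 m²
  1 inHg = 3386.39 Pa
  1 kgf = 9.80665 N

77.81 kgf × 9.80665 → 763.055 N
213.8 in² × 0.00064516 → 0.137935 m²
P = F / A = 763.055 N / 0.137935 m² = 5531.99 Pa
5531.99 Pa ÷ (3386.39 Pa/inHg) = 1.6336 inHg

1.634 inHg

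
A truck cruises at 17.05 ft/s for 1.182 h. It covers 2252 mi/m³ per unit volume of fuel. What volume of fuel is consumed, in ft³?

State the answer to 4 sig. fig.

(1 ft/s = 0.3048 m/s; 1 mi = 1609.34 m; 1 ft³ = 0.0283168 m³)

17.05 ft/s → 5.19684 m/s
1.182 h → 4255.2 s
d = v × t = 5.19684 × 4255.2 = 22113.6 m
2252 mi/m³ → 3.62423×10⁶ m/m³
V = d / (distance per unit fuel) = 22113.6 / 3.62423×10⁶ = 0.0061016 m³
In ft³: 0.0061016 / 0.0283168 = 0.215476 ft³

0.2155 ft³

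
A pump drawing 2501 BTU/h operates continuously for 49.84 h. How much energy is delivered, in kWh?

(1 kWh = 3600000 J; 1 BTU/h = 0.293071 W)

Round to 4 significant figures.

36.53 kWh

2501 BTU/h × 0.293071 → 732.971 W
49.84 h × 3600 → 179424 s
E = P × t = 732.971 W × 179424 s = 1.31513×10⁸ J
1.31513×10⁸ J ÷ (3600000 J/kWh) = 36.5314 kWh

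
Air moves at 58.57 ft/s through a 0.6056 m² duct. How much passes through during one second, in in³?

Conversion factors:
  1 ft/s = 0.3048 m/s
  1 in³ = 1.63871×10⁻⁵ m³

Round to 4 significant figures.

6.597×10⁵ in³

58.57 ft/s × 0.3048 = 17.8521 m/s
V = v × A × t = 17.8521 m/s × 0.6056 m² × 1 s = 10.8112 m³
10.8112 m³ ÷ (1.63871×10⁻⁵ m³/in³) = 659738 in³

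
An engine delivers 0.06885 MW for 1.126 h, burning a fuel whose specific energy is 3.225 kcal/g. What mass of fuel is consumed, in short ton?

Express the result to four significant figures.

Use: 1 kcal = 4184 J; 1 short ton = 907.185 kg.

0.06885 MW → 68850 W
1.126 h → 4053.6 s
E = P × t = 68850 × 4053.6 = 2.7909×10⁸ J
3.225 kcal/g → 1.34934×10⁷ J/kg
m = E / e_s = 2.7909×10⁸ / 1.34934×10⁷ = 20.6834 kg
In short ton: 20.6834 / 907.185 = 0.0227995 short ton

0.02280 short ton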